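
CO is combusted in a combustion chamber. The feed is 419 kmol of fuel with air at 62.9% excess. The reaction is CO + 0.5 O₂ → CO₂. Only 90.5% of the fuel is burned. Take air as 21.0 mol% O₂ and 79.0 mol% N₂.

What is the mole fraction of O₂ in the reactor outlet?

Stoichiometric O₂ = 0.5 × 419 = 209.5 kmol; O₂ fed = 209.5 × 1.629 = 341.3 kmol.
N₂ fed = 341.3 × 79/21 = 1284 kmol.
Fuel reacted = 0.905 × 419 → ξ = 379.2 kmol.
Outlet (n = n₀ + ν ξ):
  CO: 419 − 1(379.2) = 39.81
  O₂: 341.3 − 0.5(379.2) = 151.7
  N₂: 1284 (inert)
  CO₂: 0 + 1(379.2) = 379.2
Total out = 1855 kmol; y_O₂ = 151.7 / 1855 = 0.08179.

0.0818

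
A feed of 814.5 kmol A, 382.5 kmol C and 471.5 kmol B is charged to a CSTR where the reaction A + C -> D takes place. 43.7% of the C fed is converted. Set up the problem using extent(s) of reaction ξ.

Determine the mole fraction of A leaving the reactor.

0.431

C reacted = 0.437 × 382.5 = 167.2 kmol; ν_C = −1, so ξ = 167.2/1 = 167.2 kmol.
Outlet amounts (n = n₀ + ν ξ):
  A: 814.5 − 1(167.2) = 647.3
  C: 382.5 − 1(167.2) = 215.3
  D: 0 + 1(167.2) = 167.2
  B: 471.5 (inert)
Total out = 1501 kmol; y_A = 647.3 / 1501 = 0.4312.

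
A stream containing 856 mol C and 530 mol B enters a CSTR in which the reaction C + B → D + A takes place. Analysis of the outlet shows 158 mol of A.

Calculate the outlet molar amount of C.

For A: n = n₀ + 1ξ → 158 = 0 + 1ξ, giving ξ = 158 mol.
Outlet amounts (n = n₀ + ν ξ):
  C: 856 − 1(158) = 698
  B: 530 − 1(158) = 372
  D: 0 + 1(158) = 158
  A: 0 + 1(158) = 158

698 mol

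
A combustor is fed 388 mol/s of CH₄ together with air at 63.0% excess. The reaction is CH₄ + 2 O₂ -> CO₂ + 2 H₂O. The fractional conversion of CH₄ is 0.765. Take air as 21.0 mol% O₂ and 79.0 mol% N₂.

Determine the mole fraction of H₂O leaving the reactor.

Stoichiometric O₂ = 2 × 388 = 776 mol/s; O₂ fed = 776 × 1.630 = 1265 mol/s.
N₂ fed = 1265 × 79/21 = 4758 mol/s.
Fuel reacted = 0.765 × 388 → ξ = 296.8 mol/s.
Outlet (n = n₀ + ν ξ):
  CH₄: 388 − 1(296.8) = 91.18
  O₂: 1265 − 2(296.8) = 671.2
  N₂: 4758 (inert)
  CO₂: 0 + 1(296.8) = 296.8
  H₂O: 0 + 2(296.8) = 593.6
Total out = 6411 mol/s; y_H₂O = 593.6 / 6411 = 0.09259.

0.0926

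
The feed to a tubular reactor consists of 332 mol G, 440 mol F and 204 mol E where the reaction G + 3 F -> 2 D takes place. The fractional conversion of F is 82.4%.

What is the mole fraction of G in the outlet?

0.288

F reacted = 0.824 × 440 = 362.6 mol; ν_F = −3, so ξ = 362.6/3 = 120.9 mol.
Outlet amounts (n = n₀ + ν ξ):
  G: 332 − 1(120.9) = 211.1
  F: 440 − 3(120.9) = 77.44
  D: 0 + 2(120.9) = 241.7
  E: 204 (inert)
Total out = 734.3 mol; y_G = 211.1 / 734.3 = 0.2876.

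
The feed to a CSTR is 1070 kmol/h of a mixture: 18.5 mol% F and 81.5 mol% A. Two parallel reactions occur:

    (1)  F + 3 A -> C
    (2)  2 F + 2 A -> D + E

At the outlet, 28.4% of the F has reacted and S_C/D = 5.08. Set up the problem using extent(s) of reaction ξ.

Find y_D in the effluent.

0.00851

Conversion of F: F consumed = 0.284 × 197.9 = 56.22 kmol/h = 1ξ₁ + 2ξ₂.
Selectivity: 1ξ₁ / (1ξ₂) = 5.08 → ξ₁ = 5.08 ξ₂.
Substitute: (1·5.08 + 2) ξ₂ = 56.22 → ξ₂ = 7.94 kmol/h, ξ₁ = 40.34 kmol/h.
Outlet amounts (n = n₀ + Σ ν·ξ):
  F: 197.9 − 1(40.34) − 2(7.94) = 141.7
  A: 872 − 3(40.34) − 2(7.94) = 735.2
  C: 0 + 1(40.34) = 40.34
  D: 0 + 1(7.94) = 7.94
  E: 0 + 1(7.94) = 7.94
Total out = 933.1 kmol/h; y_D = 7.94 / 933.1 = 0.00851.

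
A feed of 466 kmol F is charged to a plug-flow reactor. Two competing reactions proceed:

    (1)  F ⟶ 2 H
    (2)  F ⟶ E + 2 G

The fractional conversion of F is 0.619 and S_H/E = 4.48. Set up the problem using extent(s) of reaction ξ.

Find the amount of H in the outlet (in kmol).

Conversion of F: F consumed = 0.619 × 466 = 288.5 kmol = 1ξ₁ + 1ξ₂.
Selectivity: 2ξ₁ / (1ξ₂) = 4.48 → ξ₁ = 2.24 ξ₂.
Substitute: (1·2.24 + 1) ξ₂ = 288.5 → ξ₂ = 89.03 kmol, ξ₁ = 199.4 kmol.
Outlet amounts (n = n₀ + Σ ν·ξ):
  F: 466 − 1(199.4) − 1(89.03) = 177.5
  H: 0 + 2(199.4) = 398.8
  E: 0 + 1(89.03) = 89.03
  G: 0 + 2(89.03) = 178.1

399 kmol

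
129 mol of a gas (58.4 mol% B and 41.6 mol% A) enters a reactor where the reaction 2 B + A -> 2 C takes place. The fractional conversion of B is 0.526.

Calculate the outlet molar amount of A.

33.9 mol

B reacted = 0.526 × 75.34 = 39.63 mol; ν_B = −2, so ξ = 39.63/2 = 19.81 mol.
Outlet amounts (n = n₀ + ν ξ):
  B: 75.34 − 2(19.81) = 35.71
  A: 53.66 − 1(19.81) = 33.85
  C: 0 + 2(19.81) = 39.63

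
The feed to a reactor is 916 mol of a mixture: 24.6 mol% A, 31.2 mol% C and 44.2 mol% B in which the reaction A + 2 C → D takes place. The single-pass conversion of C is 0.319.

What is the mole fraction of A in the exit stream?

C reacted = 0.319 × 285.8 = 91.17 mol; ν_C = −2, so ξ = 91.17/2 = 45.58 mol.
Outlet amounts (n = n₀ + ν ξ):
  A: 225.3 − 1(45.58) = 179.8
  C: 285.8 − 2(45.58) = 194.6
  D: 0 + 1(45.58) = 45.58
  B: 404.9 (inert)
Total out = 824.8 mol; y_A = 179.8 / 824.8 = 0.2179.

0.218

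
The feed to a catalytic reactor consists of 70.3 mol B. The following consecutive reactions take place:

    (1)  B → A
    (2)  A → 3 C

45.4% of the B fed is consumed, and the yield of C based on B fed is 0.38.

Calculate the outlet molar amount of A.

Conversion of B: B consumed = 1ξ₁ = 0.454 × 70.3 → ξ₁ = 31.92 mol.
Yield of C: 3ξ₂ / 70.3 = 0.38 → ξ₂ = 8.905 mol.
Outlet amounts (n = n₀ + Σ ν·ξ):
  B: 70.3 − 1(31.92) = 38.38
  A: 0 + 1(31.92) − 1(8.905) = 23.01
  C: 0 + 3(8.905) = 26.71

23 mol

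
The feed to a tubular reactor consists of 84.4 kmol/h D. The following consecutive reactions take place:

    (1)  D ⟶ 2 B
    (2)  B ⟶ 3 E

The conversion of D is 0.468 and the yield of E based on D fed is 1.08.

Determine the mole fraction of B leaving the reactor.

Conversion of D: D consumed = 1ξ₁ = 0.468 × 84.4 → ξ₁ = 39.5 kmol/h.
Yield of E: 3ξ₂ / 84.4 = 1.08 → ξ₂ = 30.38 kmol/h.
Outlet amounts (n = n₀ + Σ ν·ξ):
  D: 84.4 − 1(39.5) = 44.9
  B: 0 + 2(39.5) − 1(30.38) = 48.61
  E: 0 + 3(30.38) = 91.15
Total out = 184.7 kmol/h; y_B = 48.61 / 184.7 = 0.2633.

0.263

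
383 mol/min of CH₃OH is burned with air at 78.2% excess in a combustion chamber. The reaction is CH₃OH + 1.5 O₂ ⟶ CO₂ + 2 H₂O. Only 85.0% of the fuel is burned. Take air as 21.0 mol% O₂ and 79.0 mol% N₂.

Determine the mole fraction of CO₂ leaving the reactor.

Stoichiometric O₂ = 1.5 × 383 = 574.5 mol/min; O₂ fed = 574.5 × 1.782 = 1024 mol/min.
N₂ fed = 1024 × 79/21 = 3851 mol/min.
Fuel reacted = 0.85 × 383 → ξ = 325.6 mol/min.
Outlet (n = n₀ + ν ξ):
  CH₃OH: 383 − 1(325.6) = 57.45
  O₂: 1024 − 1.5(325.6) = 535.4
  N₂: 3851 (inert)
  CO₂: 0 + 1(325.6) = 325.6
  H₂O: 0 + 2(325.6) = 651.1
Total out = 5421 mol/min; y_CO₂ = 325.6 / 5421 = 0.06006.

0.0601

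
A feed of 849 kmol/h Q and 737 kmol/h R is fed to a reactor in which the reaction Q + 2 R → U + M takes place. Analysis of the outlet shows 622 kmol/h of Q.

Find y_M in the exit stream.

0.167

For Q: n = n₀ − 1ξ → 622 = 849 − 1ξ, giving ξ = 227 kmol/h.
Outlet amounts (n = n₀ + ν ξ):
  Q: 849 − 1(227) = 622
  R: 737 − 2(227) = 283
  U: 0 + 1(227) = 227
  M: 0 + 1(227) = 227
Total out = 1359 kmol/h; y_M = 227 / 1359 = 0.167.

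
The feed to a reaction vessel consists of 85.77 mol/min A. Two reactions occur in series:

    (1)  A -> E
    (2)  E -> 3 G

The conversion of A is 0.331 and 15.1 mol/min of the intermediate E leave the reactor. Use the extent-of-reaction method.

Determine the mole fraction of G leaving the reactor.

Conversion of A: A consumed = 1ξ₁ = 0.331 × 85.77 → ξ₁ = 28.39 mol/min.
E balance: n_E = 0 + 1ξ₁ − 1ξ₂ = 15.1 → ξ₂ = (1·28.39 − 15.1)/1 = 13.29 mol/min.
Outlet amounts (n = n₀ + Σ ν·ξ):
  A: 85.77 − 1(28.39) = 57.38
  E: 0 + 1(28.39) − 1(13.29) = 15.1
  G: 0 + 3(13.29) = 39.87
Total out = 112.3 mol/min; y_G = 39.87 / 112.3 = 0.3549.

0.355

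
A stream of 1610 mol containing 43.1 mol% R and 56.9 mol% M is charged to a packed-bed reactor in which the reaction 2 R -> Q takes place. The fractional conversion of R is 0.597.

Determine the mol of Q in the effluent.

R reacted = 0.597 × 693.9 = 414.3 mol; ν_R = −2, so ξ = 414.3/2 = 207.1 mol.
Outlet amounts (n = n₀ + ν ξ):
  R: 693.9 − 2(207.1) = 279.6
  Q: 0 + 1(207.1) = 207.1
  M: 916.1 (inert)

207 mol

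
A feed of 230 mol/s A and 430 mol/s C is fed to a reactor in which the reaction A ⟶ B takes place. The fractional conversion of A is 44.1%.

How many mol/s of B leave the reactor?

101 mol/s

A reacted = 0.441 × 230 = 101.4 mol/s; ν_A = −1, so ξ = 101.4/1 = 101.4 mol/s.
Outlet amounts (n = n₀ + ν ξ):
  A: 230 − 1(101.4) = 128.6
  B: 0 + 1(101.4) = 101.4
  C: 430 (inert)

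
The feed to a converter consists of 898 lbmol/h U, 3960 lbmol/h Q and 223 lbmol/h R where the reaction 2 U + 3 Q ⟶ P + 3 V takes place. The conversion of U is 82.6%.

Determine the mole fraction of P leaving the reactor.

0.0787

U reacted = 0.826 × 898 = 741.7 lbmol/h; ν_U = −2, so ξ = 741.7/2 = 370.9 lbmol/h.
Outlet amounts (n = n₀ + ν ξ):
  U: 898 − 2(370.9) = 156.3
  Q: 3960 − 3(370.9) = 2847
  P: 0 + 1(370.9) = 370.9
  V: 0 + 3(370.9) = 1113
  R: 223 (inert)
Total out = 4710 lbmol/h; y_P = 370.9 / 4710 = 0.07874.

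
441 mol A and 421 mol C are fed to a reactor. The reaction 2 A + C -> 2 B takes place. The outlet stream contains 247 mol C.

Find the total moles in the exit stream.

688 mol

For C: n = n₀ − 1ξ → 247 = 421 − 1ξ, giving ξ = 174 mol.
Outlet amounts (n = n₀ + ν ξ):
  A: 441 − 2(174) = 93
  C: 421 − 1(174) = 247
  B: 0 + 2(174) = 348
Total out = 93 + 247 + 348 = 688 mol.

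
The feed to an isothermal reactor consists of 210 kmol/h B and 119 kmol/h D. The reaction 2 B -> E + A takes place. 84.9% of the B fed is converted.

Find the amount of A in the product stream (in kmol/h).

B reacted = 0.849 × 210 = 178.3 kmol/h; ν_B = −2, so ξ = 178.3/2 = 89.14 kmol/h.
Outlet amounts (n = n₀ + ν ξ):
  B: 210 − 2(89.14) = 31.71
  E: 0 + 1(89.14) = 89.14
  A: 0 + 1(89.14) = 89.14
  D: 119 (inert)

89.1 kmol/h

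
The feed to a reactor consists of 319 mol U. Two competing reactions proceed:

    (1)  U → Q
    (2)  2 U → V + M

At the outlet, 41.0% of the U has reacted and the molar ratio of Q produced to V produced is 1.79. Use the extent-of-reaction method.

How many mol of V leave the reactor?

34.5 mol

Conversion of U: U consumed = 0.41 × 319 = 130.8 mol = 1ξ₁ + 2ξ₂.
Selectivity: 1ξ₁ / (1ξ₂) = 1.79 → ξ₁ = 1.79 ξ₂.
Substitute: (1·1.79 + 2) ξ₂ = 130.8 → ξ₂ = 34.51 mol, ξ₁ = 61.77 mol.
Outlet amounts (n = n₀ + Σ ν·ξ):
  U: 319 − 1(61.77) − 2(34.51) = 188.2
  Q: 0 + 1(61.77) = 61.77
  V: 0 + 1(34.51) = 34.51
  M: 0 + 1(34.51) = 34.51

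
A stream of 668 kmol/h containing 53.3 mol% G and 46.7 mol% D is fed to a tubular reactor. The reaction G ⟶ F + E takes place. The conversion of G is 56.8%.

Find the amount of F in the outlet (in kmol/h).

G reacted = 0.568 × 356 = 202.2 kmol/h; ν_G = −1, so ξ = 202.2/1 = 202.2 kmol/h.
Outlet amounts (n = n₀ + ν ξ):
  G: 356 − 1(202.2) = 153.8
  F: 0 + 1(202.2) = 202.2
  E: 0 + 1(202.2) = 202.2
  D: 312 (inert)

202 kmol/h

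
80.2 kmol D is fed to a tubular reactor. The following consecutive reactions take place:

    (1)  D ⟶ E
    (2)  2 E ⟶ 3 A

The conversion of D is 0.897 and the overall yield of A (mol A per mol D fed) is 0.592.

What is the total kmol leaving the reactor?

Conversion of D: D consumed = 1ξ₁ = 0.897 × 80.2 → ξ₁ = 71.94 kmol.
Yield of A: 3ξ₂ / 80.2 = 0.592 → ξ₂ = 15.83 kmol.
Outlet amounts (n = n₀ + Σ ν·ξ):
  D: 80.2 − 1(71.94) = 8.261
  E: 0 + 1(71.94) − 2(15.83) = 40.29
  A: 0 + 3(15.83) = 47.48
Total out = 8.261 + 40.29 + 47.48 = 96.03 kmol.

96 kmol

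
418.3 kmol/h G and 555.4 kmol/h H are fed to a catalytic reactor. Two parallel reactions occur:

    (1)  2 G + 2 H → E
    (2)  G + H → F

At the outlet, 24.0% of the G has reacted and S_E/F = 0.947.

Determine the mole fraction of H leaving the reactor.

0.541

Conversion of G: G consumed = 0.24 × 418.3 = 100.4 kmol/h = 2ξ₁ + 1ξ₂.
Selectivity: 1ξ₁ / (1ξ₂) = 0.947 → ξ₁ = 0.947 ξ₂.
Substitute: (2·0.947 + 1) ξ₂ = 100.4 → ξ₂ = 34.69 kmol/h, ξ₁ = 32.85 kmol/h.
Outlet amounts (n = n₀ + Σ ν·ξ):
  G: 418.3 − 2(32.85) − 1(34.69) = 317.9
  H: 555.4 − 2(32.85) − 1(34.69) = 455
  E: 0 + 1(32.85) = 32.85
  F: 0 + 1(34.69) = 34.69
Total out = 840.5 kmol/h; y_H = 455 / 840.5 = 0.5414.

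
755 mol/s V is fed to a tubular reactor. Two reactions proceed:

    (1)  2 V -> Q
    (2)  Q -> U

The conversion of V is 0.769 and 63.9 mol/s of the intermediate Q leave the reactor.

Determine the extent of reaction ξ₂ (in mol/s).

ξ₂ = 226 mol/s

Conversion of V: V consumed = 2ξ₁ = 0.769 × 755 → ξ₁ = 290.3 mol/s.
Q balance: n_Q = 0 + 1ξ₁ − 1ξ₂ = 63.9 → ξ₂ = (1·290.3 − 63.9)/1 = 226.4 mol/s.
Outlet amounts (n = n₀ + Σ ν·ξ):
  V: 755 − 2(290.3) = 174.4
  Q: 0 + 1(290.3) − 1(226.4) = 63.9
  U: 0 + 1(226.4) = 226.4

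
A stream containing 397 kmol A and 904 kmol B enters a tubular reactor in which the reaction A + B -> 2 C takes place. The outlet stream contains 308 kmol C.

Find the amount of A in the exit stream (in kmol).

243 kmol

For C: n = n₀ + 2ξ → 308 = 0 + 2ξ, giving ξ = 154 kmol.
Outlet amounts (n = n₀ + ν ξ):
  A: 397 − 1(154) = 243
  B: 904 − 1(154) = 750
  C: 0 + 2(154) = 308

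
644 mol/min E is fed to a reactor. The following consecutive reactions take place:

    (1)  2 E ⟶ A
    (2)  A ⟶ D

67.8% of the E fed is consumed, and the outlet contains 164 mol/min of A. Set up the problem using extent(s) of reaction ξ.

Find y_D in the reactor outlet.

Conversion of E: E consumed = 2ξ₁ = 0.678 × 644 → ξ₁ = 218.3 mol/min.
A balance: n_A = 0 + 1ξ₁ − 1ξ₂ = 164 → ξ₂ = (1·218.3 − 164)/1 = 54.32 mol/min.
Outlet amounts (n = n₀ + Σ ν·ξ):
  E: 644 − 2(218.3) = 207.4
  A: 0 + 1(218.3) − 1(54.32) = 164
  D: 0 + 1(54.32) = 54.32
Total out = 425.7 mol/min; y_D = 54.32 / 425.7 = 0.1276.

0.128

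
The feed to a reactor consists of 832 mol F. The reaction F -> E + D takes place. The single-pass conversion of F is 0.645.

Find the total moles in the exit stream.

F reacted = 0.645 × 832 = 536.6 mol; ν_F = −1, so ξ = 536.6/1 = 536.6 mol.
Outlet amounts (n = n₀ + ν ξ):
  F: 832 − 1(536.6) = 295.4
  E: 0 + 1(536.6) = 536.6
  D: 0 + 1(536.6) = 536.6
Total out = 295.4 + 536.6 + 536.6 = 1369 mol.

1370 mol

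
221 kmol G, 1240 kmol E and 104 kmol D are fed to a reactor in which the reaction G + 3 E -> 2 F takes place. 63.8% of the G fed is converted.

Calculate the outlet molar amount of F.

282 kmol

G reacted = 0.638 × 221 = 141 kmol; ν_G = −1, so ξ = 141/1 = 141 kmol.
Outlet amounts (n = n₀ + ν ξ):
  G: 221 − 1(141) = 80
  E: 1240 − 3(141) = 817
  F: 0 + 2(141) = 282
  D: 104 (inert)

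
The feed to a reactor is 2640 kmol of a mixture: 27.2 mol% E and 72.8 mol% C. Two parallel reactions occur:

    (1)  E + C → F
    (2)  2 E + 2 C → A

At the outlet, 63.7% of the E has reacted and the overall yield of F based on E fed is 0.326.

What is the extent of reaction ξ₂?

ξ₂ = 112 kmol

Yield of F: 1ξ₁ / 718.1 = 0.326 → ξ₁ = 234.1 kmol.
Conversion of E: 1ξ₁ + 2ξ₂ = 0.637 × 718.1 = 457.4 → ξ₂ = 111.7 kmol.
Outlet amounts (n = n₀ + Σ ν·ξ):
  E: 718.1 − 1(234.1) − 2(111.7) = 260.7
  C: 1922 − 1(234.1) − 2(111.7) = 1465
  F: 0 + 1(234.1) = 234.1
  A: 0 + 1(111.7) = 111.7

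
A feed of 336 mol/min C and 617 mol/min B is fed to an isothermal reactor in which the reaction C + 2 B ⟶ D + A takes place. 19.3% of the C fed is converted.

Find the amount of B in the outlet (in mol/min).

487 mol/min

C reacted = 0.193 × 336 = 64.85 mol/min; ν_C = −1, so ξ = 64.85/1 = 64.85 mol/min.
Outlet amounts (n = n₀ + ν ξ):
  C: 336 − 1(64.85) = 271.2
  B: 617 − 2(64.85) = 487.3
  D: 0 + 1(64.85) = 64.85
  A: 0 + 1(64.85) = 64.85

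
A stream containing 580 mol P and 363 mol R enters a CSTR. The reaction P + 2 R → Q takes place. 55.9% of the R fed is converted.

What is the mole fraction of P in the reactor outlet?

R reacted = 0.559 × 363 = 202.9 mol; ν_R = −2, so ξ = 202.9/2 = 101.5 mol.
Outlet amounts (n = n₀ + ν ξ):
  P: 580 − 1(101.5) = 478.5
  R: 363 − 2(101.5) = 160.1
  Q: 0 + 1(101.5) = 101.5
Total out = 740.1 mol; y_P = 478.5 / 740.1 = 0.6466.

0.647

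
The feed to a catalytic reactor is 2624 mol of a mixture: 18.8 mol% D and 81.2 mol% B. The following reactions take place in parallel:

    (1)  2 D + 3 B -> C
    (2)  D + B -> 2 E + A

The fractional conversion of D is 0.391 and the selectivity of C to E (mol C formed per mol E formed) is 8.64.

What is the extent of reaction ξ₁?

ξ₁ = 93.7 mol

Conversion of D: D consumed = 0.391 × 493.3 = 192.9 mol = 2ξ₁ + 1ξ₂.
Selectivity: 1ξ₁ / (2ξ₂) = 8.64 → ξ₁ = 17.28 ξ₂.
Substitute: (2·17.28 + 1) ξ₂ = 192.9 → ξ₂ = 5.424 mol, ξ₁ = 93.73 mol.
Outlet amounts (n = n₀ + Σ ν·ξ):
  D: 493.3 − 2(93.73) − 1(5.424) = 300.4
  B: 2131 − 3(93.73) − 1(5.424) = 1844
  C: 0 + 1(93.73) = 93.73
  E: 0 + 2(5.424) = 10.85
  A: 0 + 1(5.424) = 5.424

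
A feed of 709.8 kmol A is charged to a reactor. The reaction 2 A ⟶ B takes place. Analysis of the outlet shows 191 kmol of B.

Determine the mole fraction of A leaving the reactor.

0.632

For B: n = n₀ + 1ξ → 191 = 0 + 1ξ, giving ξ = 191 kmol.
Outlet amounts (n = n₀ + ν ξ):
  A: 709.8 − 2(191) = 327.8
  B: 0 + 1(191) = 191
Total out = 518.8 kmol; y_A = 327.8 / 518.8 = 0.6318.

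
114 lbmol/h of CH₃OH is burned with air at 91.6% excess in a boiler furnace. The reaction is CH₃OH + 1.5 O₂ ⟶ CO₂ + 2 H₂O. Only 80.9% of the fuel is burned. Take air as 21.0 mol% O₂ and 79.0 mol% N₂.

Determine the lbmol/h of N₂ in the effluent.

Stoichiometric O₂ = 1.5 × 114 = 171 lbmol/h; O₂ fed = 171 × 1.916 = 327.6 lbmol/h.
N₂ fed = 327.6 × 79/21 = 1233 lbmol/h.
Fuel reacted = 0.809 × 114 → ξ = 92.23 lbmol/h.
Outlet (n = n₀ + ν ξ):
  CH₃OH: 114 − 1(92.23) = 21.77
  O₂: 327.6 − 1.5(92.23) = 189.3
  N₂: 1233 (inert)
  CO₂: 0 + 1(92.23) = 92.23
  H₂O: 0 + 2(92.23) = 184.5

1230 lbmol/h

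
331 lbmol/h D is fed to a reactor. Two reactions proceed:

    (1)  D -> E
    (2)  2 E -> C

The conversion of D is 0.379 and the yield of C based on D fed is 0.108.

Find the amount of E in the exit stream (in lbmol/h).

Conversion of D: D consumed = 1ξ₁ = 0.379 × 331 → ξ₁ = 125.4 lbmol/h.
Yield of C: 1ξ₂ / 331 = 0.108 → ξ₂ = 35.75 lbmol/h.
Outlet amounts (n = n₀ + Σ ν·ξ):
  D: 331 − 1(125.4) = 205.6
  E: 0 + 1(125.4) − 2(35.75) = 53.95
  C: 0 + 1(35.75) = 35.75

54 lbmol/h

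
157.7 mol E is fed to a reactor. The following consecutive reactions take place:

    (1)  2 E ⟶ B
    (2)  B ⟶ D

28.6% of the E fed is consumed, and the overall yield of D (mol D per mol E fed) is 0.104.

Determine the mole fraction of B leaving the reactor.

0.0455

Conversion of E: E consumed = 2ξ₁ = 0.286 × 157.7 → ξ₁ = 22.55 mol.
Yield of D: 1ξ₂ / 157.7 = 0.104 → ξ₂ = 16.4 mol.
Outlet amounts (n = n₀ + Σ ν·ξ):
  E: 157.7 − 2(22.55) = 112.6
  B: 0 + 1(22.55) − 1(16.4) = 6.15
  D: 0 + 1(16.4) = 16.4
Total out = 135.1 mol; y_B = 6.15 / 135.1 = 0.04551.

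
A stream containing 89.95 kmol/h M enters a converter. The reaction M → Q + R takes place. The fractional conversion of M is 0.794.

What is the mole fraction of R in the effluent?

0.443

M reacted = 0.794 × 89.95 = 71.42 kmol/h; ν_M = −1, so ξ = 71.42/1 = 71.42 kmol/h.
Outlet amounts (n = n₀ + ν ξ):
  M: 89.95 − 1(71.42) = 18.53
  Q: 0 + 1(71.42) = 71.42
  R: 0 + 1(71.42) = 71.42
Total out = 161.4 kmol/h; y_R = 71.42 / 161.4 = 0.4426.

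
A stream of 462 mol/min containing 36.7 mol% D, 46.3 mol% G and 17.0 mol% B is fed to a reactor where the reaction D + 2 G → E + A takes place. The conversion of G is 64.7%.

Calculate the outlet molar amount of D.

G reacted = 0.647 × 213.9 = 138.4 mol/min; ν_G = −2, so ξ = 138.4/2 = 69.2 mol/min.
Outlet amounts (n = n₀ + ν ξ):
  D: 169.6 − 1(69.2) = 100.4
  G: 213.9 − 2(69.2) = 75.51
  E: 0 + 1(69.2) = 69.2
  A: 0 + 1(69.2) = 69.2
  B: 78.54 (inert)

100 mol/min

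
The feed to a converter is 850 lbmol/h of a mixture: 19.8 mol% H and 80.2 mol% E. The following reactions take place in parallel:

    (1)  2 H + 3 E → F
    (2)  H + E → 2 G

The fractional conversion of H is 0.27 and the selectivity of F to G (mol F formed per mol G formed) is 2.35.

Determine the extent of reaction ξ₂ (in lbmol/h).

ξ₂ = 4.37 lbmol/h

Conversion of H: H consumed = 0.27 × 168.3 = 45.44 lbmol/h = 2ξ₁ + 1ξ₂.
Selectivity: 1ξ₁ / (2ξ₂) = 2.35 → ξ₁ = 4.7 ξ₂.
Substitute: (2·4.7 + 1) ξ₂ = 45.44 → ξ₂ = 4.369 lbmol/h, ξ₁ = 20.54 lbmol/h.
Outlet amounts (n = n₀ + Σ ν·ξ):
  H: 168.3 − 2(20.54) − 1(4.369) = 122.9
  E: 681.7 − 3(20.54) − 1(4.369) = 615.7
  F: 0 + 1(20.54) = 20.54
  G: 0 + 2(4.369) = 8.739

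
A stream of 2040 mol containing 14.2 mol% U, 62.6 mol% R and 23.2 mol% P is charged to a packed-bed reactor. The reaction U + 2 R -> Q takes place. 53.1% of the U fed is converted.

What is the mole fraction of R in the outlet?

0.56

U reacted = 0.531 × 289.7 = 153.8 mol; ν_U = −1, so ξ = 153.8/1 = 153.8 mol.
Outlet amounts (n = n₀ + ν ξ):
  U: 289.7 − 1(153.8) = 135.9
  R: 1277 − 2(153.8) = 969.4
  Q: 0 + 1(153.8) = 153.8
  P: 473.3 (inert)
Total out = 1732 mol; y_R = 969.4 / 1732 = 0.5596.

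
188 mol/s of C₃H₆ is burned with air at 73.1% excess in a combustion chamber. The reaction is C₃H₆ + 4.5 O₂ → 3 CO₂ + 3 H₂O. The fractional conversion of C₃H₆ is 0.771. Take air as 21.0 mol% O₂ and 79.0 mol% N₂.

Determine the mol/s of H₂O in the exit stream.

Stoichiometric O₂ = 4.5 × 188 = 846 mol/s; O₂ fed = 846 × 1.731 = 1464 mol/s.
N₂ fed = 1464 × 79/21 = 5509 mol/s.
Fuel reacted = 0.771 × 188 → ξ = 144.9 mol/s.
Outlet (n = n₀ + ν ξ):
  C₃H₆: 188 − 1(144.9) = 43.05
  O₂: 1464 − 4.5(144.9) = 812.2
  N₂: 5509 (inert)
  CO₂: 0 + 3(144.9) = 434.8
  H₂O: 0 + 3(144.9) = 434.8

435 mol/s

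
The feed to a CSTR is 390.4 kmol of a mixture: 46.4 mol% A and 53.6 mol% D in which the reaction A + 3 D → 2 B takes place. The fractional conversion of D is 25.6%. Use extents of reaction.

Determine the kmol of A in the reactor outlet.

163 kmol

D reacted = 0.256 × 209.3 = 53.57 kmol; ν_D = −3, so ξ = 53.57/3 = 17.86 kmol.
Outlet amounts (n = n₀ + ν ξ):
  A: 181.1 − 1(17.86) = 163.3
  D: 209.3 − 3(17.86) = 155.7
  B: 0 + 2(17.86) = 35.71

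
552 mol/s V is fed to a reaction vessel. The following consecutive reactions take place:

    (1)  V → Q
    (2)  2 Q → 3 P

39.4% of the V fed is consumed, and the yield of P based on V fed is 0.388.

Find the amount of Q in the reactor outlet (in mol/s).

74.7 mol/s

Conversion of V: V consumed = 1ξ₁ = 0.394 × 552 → ξ₁ = 217.5 mol/s.
Yield of P: 3ξ₂ / 552 = 0.388 → ξ₂ = 71.39 mol/s.
Outlet amounts (n = n₀ + Σ ν·ξ):
  V: 552 − 1(217.5) = 334.5
  Q: 0 + 1(217.5) − 2(71.39) = 74.7
  P: 0 + 3(71.39) = 214.2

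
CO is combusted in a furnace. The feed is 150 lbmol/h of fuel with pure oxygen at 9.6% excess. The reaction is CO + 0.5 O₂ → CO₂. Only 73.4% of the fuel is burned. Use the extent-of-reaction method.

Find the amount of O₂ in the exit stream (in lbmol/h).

27.2 lbmol/h

Stoichiometric O₂ = 0.5 × 150 = 75 lbmol/h; O₂ fed = 75 × 1.096 = 82.2 lbmol/h.
Fuel reacted = 0.734 × 150 → ξ = 110.1 lbmol/h.
Outlet (n = n₀ + ν ξ):
  CO: 150 − 1(110.1) = 39.9
  O₂: 82.2 − 0.5(110.1) = 27.15
  CO₂: 0 + 1(110.1) = 110.1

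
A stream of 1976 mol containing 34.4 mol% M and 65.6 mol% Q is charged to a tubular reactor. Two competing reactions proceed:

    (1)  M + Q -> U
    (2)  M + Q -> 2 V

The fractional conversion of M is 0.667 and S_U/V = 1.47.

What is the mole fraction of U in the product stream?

Conversion of M: M consumed = 0.667 × 679.7 = 453.4 mol = 1ξ₁ + 1ξ₂.
Selectivity: 1ξ₁ / (2ξ₂) = 1.47 → ξ₁ = 2.94 ξ₂.
Substitute: (1·2.94 + 1) ξ₂ = 453.4 → ξ₂ = 115.1 mol, ξ₁ = 338.3 mol.
Outlet amounts (n = n₀ + Σ ν·ξ):
  M: 679.7 − 1(338.3) − 1(115.1) = 226.4
  Q: 1296 − 1(338.3) − 1(115.1) = 842.9
  U: 0 + 1(338.3) = 338.3
  V: 0 + 2(115.1) = 230.1
Total out = 1638 mol; y_U = 338.3 / 1638 = 0.2066.

0.207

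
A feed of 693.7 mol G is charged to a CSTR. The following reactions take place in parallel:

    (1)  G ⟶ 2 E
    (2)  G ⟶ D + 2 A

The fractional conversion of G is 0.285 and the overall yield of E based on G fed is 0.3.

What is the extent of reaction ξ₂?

Yield of E: 2ξ₁ / 693.7 = 0.3 → ξ₁ = 104.1 mol.
Conversion of G: 1ξ₁ + 1ξ₂ = 0.285 × 693.7 = 197.7 → ξ₂ = 93.65 mol.
Outlet amounts (n = n₀ + Σ ν·ξ):
  G: 693.7 − 1(104.1) − 1(93.65) = 496
  E: 0 + 2(104.1) = 208.1
  D: 0 + 1(93.65) = 93.65
  A: 0 + 2(93.65) = 187.3

ξ₂ = 93.6 mol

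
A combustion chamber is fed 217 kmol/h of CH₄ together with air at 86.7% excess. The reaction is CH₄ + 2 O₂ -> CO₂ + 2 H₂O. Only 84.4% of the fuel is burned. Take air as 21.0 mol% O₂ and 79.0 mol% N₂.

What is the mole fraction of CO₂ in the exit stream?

Stoichiometric O₂ = 2 × 217 = 434 kmol/h; O₂ fed = 434 × 1.867 = 810.3 kmol/h.
N₂ fed = 810.3 × 79/21 = 3048 kmol/h.
Fuel reacted = 0.844 × 217 → ξ = 183.1 kmol/h.
Outlet (n = n₀ + ν ξ):
  CH₄: 217 − 1(183.1) = 33.85
  O₂: 810.3 − 2(183.1) = 444
  N₂: 3048 (inert)
  CO₂: 0 + 1(183.1) = 183.1
  H₂O: 0 + 2(183.1) = 366.3
Total out = 4075 kmol/h; y_CO₂ = 183.1 / 4075 = 0.04494.

0.0449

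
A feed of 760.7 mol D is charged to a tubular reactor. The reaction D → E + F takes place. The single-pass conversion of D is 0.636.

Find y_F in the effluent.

0.389

D reacted = 0.636 × 760.7 = 483.8 mol; ν_D = −1, so ξ = 483.8/1 = 483.8 mol.
Outlet amounts (n = n₀ + ν ξ):
  D: 760.7 − 1(483.8) = 276.9
  E: 0 + 1(483.8) = 483.8
  F: 0 + 1(483.8) = 483.8
Total out = 1245 mol; y_F = 483.8 / 1245 = 0.3888.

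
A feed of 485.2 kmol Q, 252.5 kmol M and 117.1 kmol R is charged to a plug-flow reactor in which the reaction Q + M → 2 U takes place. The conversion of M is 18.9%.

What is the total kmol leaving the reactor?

M reacted = 0.189 × 252.5 = 47.72 kmol; ν_M = −1, so ξ = 47.72/1 = 47.72 kmol.
Outlet amounts (n = n₀ + ν ξ):
  Q: 485.2 − 1(47.72) = 437.5
  M: 252.5 − 1(47.72) = 204.8
  U: 0 + 2(47.72) = 95.45
  R: 117.1 (inert)
Total out = 437.5 + 204.8 + 95.45 + 117.1 = 854.8 kmol.

855 kmol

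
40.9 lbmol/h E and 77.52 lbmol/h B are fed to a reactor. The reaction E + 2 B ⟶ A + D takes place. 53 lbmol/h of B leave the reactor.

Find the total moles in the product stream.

For B: n = n₀ − 2ξ → 53 = 77.52 − 2ξ, giving ξ = 12.26 lbmol/h.
Outlet amounts (n = n₀ + ν ξ):
  E: 40.9 − 1(12.26) = 28.64
  B: 77.52 − 2(12.26) = 53
  A: 0 + 1(12.26) = 12.26
  D: 0 + 1(12.26) = 12.26
Total out = 28.64 + 53 + 12.26 + 12.26 = 106.2 lbmol/h.

106 lbmol/h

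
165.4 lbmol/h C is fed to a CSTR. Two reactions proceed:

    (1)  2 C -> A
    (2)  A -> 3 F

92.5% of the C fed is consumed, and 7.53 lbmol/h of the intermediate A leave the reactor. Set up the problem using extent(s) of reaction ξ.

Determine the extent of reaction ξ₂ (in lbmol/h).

ξ₂ = 69 lbmol/h

Conversion of C: C consumed = 2ξ₁ = 0.925 × 165.4 → ξ₁ = 76.5 lbmol/h.
A balance: n_A = 0 + 1ξ₁ − 1ξ₂ = 7.53 → ξ₂ = (1·76.5 − 7.53)/1 = 68.97 lbmol/h.
Outlet amounts (n = n₀ + Σ ν·ξ):
  C: 165.4 − 2(76.5) = 12.41
  A: 0 + 1(76.5) − 1(68.97) = 7.53
  F: 0 + 3(68.97) = 206.9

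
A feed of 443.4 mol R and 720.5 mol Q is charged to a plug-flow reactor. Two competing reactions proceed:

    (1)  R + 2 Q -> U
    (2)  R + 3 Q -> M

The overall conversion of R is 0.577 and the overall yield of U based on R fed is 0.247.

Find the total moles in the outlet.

Yield of U: 1ξ₁ / 443.4 = 0.247 → ξ₁ = 109.5 mol.
Conversion of R: 1ξ₁ + 1ξ₂ = 0.577 × 443.4 = 255.8 → ξ₂ = 146.3 mol.
Outlet amounts (n = n₀ + Σ ν·ξ):
  R: 443.4 − 1(109.5) − 1(146.3) = 187.6
  Q: 720.5 − 2(109.5) − 3(146.3) = 62.49
  U: 0 + 1(109.5) = 109.5
  M: 0 + 1(146.3) = 146.3
Total out = 187.6 + 62.49 + 109.5 + 146.3 = 505.9 mol.

506 mol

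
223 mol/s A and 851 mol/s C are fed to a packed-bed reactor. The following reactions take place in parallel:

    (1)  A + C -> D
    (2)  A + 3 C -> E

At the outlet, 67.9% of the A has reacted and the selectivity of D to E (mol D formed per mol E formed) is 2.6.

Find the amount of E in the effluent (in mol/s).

42.1 mol/s

Conversion of A: A consumed = 0.679 × 223 = 151.4 mol/s = 1ξ₁ + 1ξ₂.
Selectivity: 1ξ₁ / (1ξ₂) = 2.6 → ξ₁ = 2.6 ξ₂.
Substitute: (1·2.6 + 1) ξ₂ = 151.4 → ξ₂ = 42.06 mol/s, ξ₁ = 109.4 mol/s.
Outlet amounts (n = n₀ + Σ ν·ξ):
  A: 223 − 1(109.4) − 1(42.06) = 71.58
  C: 851 − 1(109.4) − 3(42.06) = 615.5
  D: 0 + 1(109.4) = 109.4
  E: 0 + 1(42.06) = 42.06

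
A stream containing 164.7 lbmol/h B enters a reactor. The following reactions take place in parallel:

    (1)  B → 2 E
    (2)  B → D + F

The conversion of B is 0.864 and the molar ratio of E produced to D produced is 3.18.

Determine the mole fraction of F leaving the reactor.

0.179

Conversion of B: B consumed = 0.864 × 164.7 = 142.3 lbmol/h = 1ξ₁ + 1ξ₂.
Selectivity: 2ξ₁ / (1ξ₂) = 3.18 → ξ₁ = 1.59 ξ₂.
Substitute: (1·1.59 + 1) ξ₂ = 142.3 → ξ₂ = 54.94 lbmol/h, ξ₁ = 87.36 lbmol/h.
Outlet amounts (n = n₀ + Σ ν·ξ):
  B: 164.7 − 1(87.36) − 1(54.94) = 22.4
  E: 0 + 2(87.36) = 174.7
  D: 0 + 1(54.94) = 54.94
  F: 0 + 1(54.94) = 54.94
Total out = 307 lbmol/h; y_F = 54.94 / 307 = 0.179.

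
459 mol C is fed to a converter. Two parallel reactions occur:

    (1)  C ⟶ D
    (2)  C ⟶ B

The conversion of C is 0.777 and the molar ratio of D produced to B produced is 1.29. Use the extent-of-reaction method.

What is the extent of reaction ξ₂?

ξ₂ = 156 mol

Conversion of C: C consumed = 0.777 × 459 = 356.6 mol = 1ξ₁ + 1ξ₂.
Selectivity: 1ξ₁ / (1ξ₂) = 1.29 → ξ₁ = 1.29 ξ₂.
Substitute: (1·1.29 + 1) ξ₂ = 356.6 → ξ₂ = 155.7 mol, ξ₁ = 200.9 mol.
Outlet amounts (n = n₀ + Σ ν·ξ):
  C: 459 − 1(200.9) − 1(155.7) = 102.4
  D: 0 + 1(200.9) = 200.9
  B: 0 + 1(155.7) = 155.7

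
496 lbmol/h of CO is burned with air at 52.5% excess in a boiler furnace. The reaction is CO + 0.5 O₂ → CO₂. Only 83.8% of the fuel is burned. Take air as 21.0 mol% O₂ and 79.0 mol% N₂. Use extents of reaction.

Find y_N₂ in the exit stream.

0.681

Stoichiometric O₂ = 0.5 × 496 = 248 lbmol/h; O₂ fed = 248 × 1.525 = 378.2 lbmol/h.
N₂ fed = 378.2 × 79/21 = 1423 lbmol/h.
Fuel reacted = 0.838 × 496 → ξ = 415.6 lbmol/h.
Outlet (n = n₀ + ν ξ):
  CO: 496 − 1(415.6) = 80.35
  O₂: 378.2 − 0.5(415.6) = 170.4
  N₂: 1423 (inert)
  CO₂: 0 + 1(415.6) = 415.6
Total out = 2089 lbmol/h; y_N₂ = 1423 / 2089 = 0.681.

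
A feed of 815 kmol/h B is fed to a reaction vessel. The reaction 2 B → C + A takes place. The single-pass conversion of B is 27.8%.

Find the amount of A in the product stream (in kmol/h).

B reacted = 0.278 × 815 = 226.6 kmol/h; ν_B = −2, so ξ = 226.6/2 = 113.3 kmol/h.
Outlet amounts (n = n₀ + ν ξ):
  B: 815 − 2(113.3) = 588.4
  C: 0 + 1(113.3) = 113.3
  A: 0 + 1(113.3) = 113.3

113 kmol/h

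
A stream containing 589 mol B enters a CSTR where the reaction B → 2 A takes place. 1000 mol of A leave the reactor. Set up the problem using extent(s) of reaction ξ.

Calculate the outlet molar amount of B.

89 mol

For A: n = n₀ + 2ξ → 1000 = 0 + 2ξ, giving ξ = 500 mol.
Outlet amounts (n = n₀ + ν ξ):
  B: 589 − 1(500) = 89
  A: 0 + 2(500) = 1000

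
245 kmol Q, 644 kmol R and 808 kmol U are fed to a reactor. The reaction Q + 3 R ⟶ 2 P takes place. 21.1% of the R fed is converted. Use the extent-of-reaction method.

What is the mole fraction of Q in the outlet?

R reacted = 0.211 × 644 = 135.9 kmol; ν_R = −3, so ξ = 135.9/3 = 45.29 kmol.
Outlet amounts (n = n₀ + ν ξ):
  Q: 245 − 1(45.29) = 199.7
  R: 644 − 3(45.29) = 508.1
  P: 0 + 2(45.29) = 90.59
  U: 808 (inert)
Total out = 1606 kmol; y_Q = 199.7 / 1606 = 0.1243.

0.124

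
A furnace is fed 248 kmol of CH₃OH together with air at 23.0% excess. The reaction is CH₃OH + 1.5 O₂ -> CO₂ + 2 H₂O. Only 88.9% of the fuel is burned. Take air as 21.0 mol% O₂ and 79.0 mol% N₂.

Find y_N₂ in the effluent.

0.678

Stoichiometric O₂ = 1.5 × 248 = 372 kmol; O₂ fed = 372 × 1.230 = 457.6 kmol.
N₂ fed = 457.6 × 79/21 = 1721 kmol.
Fuel reacted = 0.889 × 248 → ξ = 220.5 kmol.
Outlet (n = n₀ + ν ξ):
  CH₃OH: 248 − 1(220.5) = 27.53
  O₂: 457.6 − 1.5(220.5) = 126.9
  N₂: 1721 (inert)
  CO₂: 0 + 1(220.5) = 220.5
  H₂O: 0 + 2(220.5) = 440.9
Total out = 2537 kmol; y_N₂ = 1721 / 2537 = 0.6785.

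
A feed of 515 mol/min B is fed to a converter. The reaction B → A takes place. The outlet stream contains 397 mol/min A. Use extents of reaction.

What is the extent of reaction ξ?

ξ = 397 mol/min

For A: n = n₀ + 1ξ → 397 = 0 + 1ξ, giving ξ = 397 mol/min.
Outlet amounts (n = n₀ + ν ξ):
  B: 515 − 1(397) = 118
  A: 0 + 1(397) = 397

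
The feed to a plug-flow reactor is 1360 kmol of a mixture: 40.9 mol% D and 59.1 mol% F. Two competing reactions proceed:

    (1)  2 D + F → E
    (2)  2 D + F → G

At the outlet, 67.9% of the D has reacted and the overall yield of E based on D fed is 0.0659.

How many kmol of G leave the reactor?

Yield of E: 1ξ₁ / 556.2 = 0.0659 → ξ₁ = 36.66 kmol.
Conversion of D: 2ξ₁ + 2ξ₂ = 0.679 × 556.2 = 377.7 → ξ₂ = 152.2 kmol.
Outlet amounts (n = n₀ + Σ ν·ξ):
  D: 556.2 − 2(36.66) − 2(152.2) = 178.6
  F: 803.8 − 1(36.66) − 1(152.2) = 614.9
  E: 0 + 1(36.66) = 36.66
  G: 0 + 1(152.2) = 152.2

152 kmol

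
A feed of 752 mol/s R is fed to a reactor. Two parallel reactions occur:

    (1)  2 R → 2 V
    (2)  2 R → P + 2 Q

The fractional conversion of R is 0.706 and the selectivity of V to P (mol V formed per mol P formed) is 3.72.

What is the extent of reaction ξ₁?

ξ₁ = 173 mol/s

Conversion of R: R consumed = 0.706 × 752 = 530.9 mol/s = 2ξ₁ + 2ξ₂.
Selectivity: 2ξ₁ / (1ξ₂) = 3.72 → ξ₁ = 1.86 ξ₂.
Substitute: (2·1.86 + 2) ξ₂ = 530.9 → ξ₂ = 92.82 mol/s, ξ₁ = 172.6 mol/s.
Outlet amounts (n = n₀ + Σ ν·ξ):
  R: 752 − 2(172.6) − 2(92.82) = 221.1
  V: 0 + 2(172.6) = 345.3
  P: 0 + 1(92.82) = 92.82
  Q: 0 + 2(92.82) = 185.6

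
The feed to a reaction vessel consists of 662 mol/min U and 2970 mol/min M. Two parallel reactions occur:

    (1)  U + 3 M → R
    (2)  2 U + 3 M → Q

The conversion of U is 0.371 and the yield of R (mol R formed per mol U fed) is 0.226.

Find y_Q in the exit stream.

0.016

Yield of R: 1ξ₁ / 662 = 0.226 → ξ₁ = 149.6 mol/min.
Conversion of U: 1ξ₁ + 2ξ₂ = 0.371 × 662 = 245.6 → ξ₂ = 48 mol/min.
Outlet amounts (n = n₀ + Σ ν·ξ):
  U: 662 − 1(149.6) − 2(48) = 416.4
  M: 2970 − 3(149.6) − 3(48) = 2377
  R: 0 + 1(149.6) = 149.6
  Q: 0 + 1(48) = 48
Total out = 2991 mol/min; y_Q = 48 / 2991 = 0.01605.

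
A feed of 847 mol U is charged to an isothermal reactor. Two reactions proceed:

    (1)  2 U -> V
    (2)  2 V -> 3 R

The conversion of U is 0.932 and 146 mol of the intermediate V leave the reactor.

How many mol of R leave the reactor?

373 mol

Conversion of U: U consumed = 2ξ₁ = 0.932 × 847 → ξ₁ = 394.7 mol.
V balance: n_V = 0 + 1ξ₁ − 2ξ₂ = 146 → ξ₂ = (1·394.7 − 146)/2 = 124.4 mol.
Outlet amounts (n = n₀ + Σ ν·ξ):
  U: 847 − 2(394.7) = 57.6
  V: 0 + 1(394.7) − 2(124.4) = 146
  R: 0 + 3(124.4) = 373.1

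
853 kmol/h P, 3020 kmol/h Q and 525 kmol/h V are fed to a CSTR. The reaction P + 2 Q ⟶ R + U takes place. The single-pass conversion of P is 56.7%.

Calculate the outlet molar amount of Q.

P reacted = 0.567 × 853 = 483.7 kmol/h; ν_P = −1, so ξ = 483.7/1 = 483.7 kmol/h.
Outlet amounts (n = n₀ + ν ξ):
  P: 853 − 1(483.7) = 369.3
  Q: 3020 − 2(483.7) = 2053
  R: 0 + 1(483.7) = 483.7
  U: 0 + 1(483.7) = 483.7
  V: 525 (inert)

2050 kmol/h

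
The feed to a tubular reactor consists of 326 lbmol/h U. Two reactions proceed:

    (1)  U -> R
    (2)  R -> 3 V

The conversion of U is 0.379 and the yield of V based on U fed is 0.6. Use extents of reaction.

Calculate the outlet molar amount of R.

58.4 lbmol/h

Conversion of U: U consumed = 1ξ₁ = 0.379 × 326 → ξ₁ = 123.6 lbmol/h.
Yield of V: 3ξ₂ / 326 = 0.6 → ξ₂ = 65.2 lbmol/h.
Outlet amounts (n = n₀ + Σ ν·ξ):
  U: 326 − 1(123.6) = 202.4
  R: 0 + 1(123.6) − 1(65.2) = 58.35
  V: 0 + 3(65.2) = 195.6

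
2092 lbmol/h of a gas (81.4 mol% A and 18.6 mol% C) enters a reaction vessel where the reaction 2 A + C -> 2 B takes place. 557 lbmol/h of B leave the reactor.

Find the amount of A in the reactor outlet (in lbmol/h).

For B: n = n₀ + 2ξ → 557 = 0 + 2ξ, giving ξ = 278.5 lbmol/h.
Outlet amounts (n = n₀ + ν ξ):
  A: 1703 − 2(278.5) = 1146
  C: 389.1 − 1(278.5) = 110.6
  B: 0 + 2(278.5) = 557

1150 lbmol/h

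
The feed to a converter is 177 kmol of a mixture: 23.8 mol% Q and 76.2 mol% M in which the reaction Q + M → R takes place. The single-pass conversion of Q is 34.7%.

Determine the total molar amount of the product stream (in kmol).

162 kmol

Q reacted = 0.347 × 42.13 = 14.62 kmol; ν_Q = −1, so ξ = 14.62/1 = 14.62 kmol.
Outlet amounts (n = n₀ + ν ξ):
  Q: 42.13 − 1(14.62) = 27.51
  M: 134.9 − 1(14.62) = 120.3
  R: 0 + 1(14.62) = 14.62
Total out = 27.51 + 120.3 + 14.62 = 162.4 kmol.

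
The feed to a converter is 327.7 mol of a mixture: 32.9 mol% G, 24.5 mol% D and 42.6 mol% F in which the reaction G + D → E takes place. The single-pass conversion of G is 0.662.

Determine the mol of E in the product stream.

71.4 mol

G reacted = 0.662 × 107.8 = 71.37 mol; ν_G = −1, so ξ = 71.37/1 = 71.37 mol.
Outlet amounts (n = n₀ + ν ξ):
  G: 107.8 − 1(71.37) = 36.44
  D: 80.29 − 1(71.37) = 8.914
  E: 0 + 1(71.37) = 71.37
  F: 139.6 (inert)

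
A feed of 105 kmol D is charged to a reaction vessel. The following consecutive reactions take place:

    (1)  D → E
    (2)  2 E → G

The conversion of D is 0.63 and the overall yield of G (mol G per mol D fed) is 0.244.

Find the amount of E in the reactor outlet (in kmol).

14.9 kmol

Conversion of D: D consumed = 1ξ₁ = 0.63 × 105 → ξ₁ = 66.15 kmol.
Yield of G: 1ξ₂ / 105 = 0.244 → ξ₂ = 25.62 kmol.
Outlet amounts (n = n₀ + Σ ν·ξ):
  D: 105 − 1(66.15) = 38.85
  E: 0 + 1(66.15) − 2(25.62) = 14.91
  G: 0 + 1(25.62) = 25.62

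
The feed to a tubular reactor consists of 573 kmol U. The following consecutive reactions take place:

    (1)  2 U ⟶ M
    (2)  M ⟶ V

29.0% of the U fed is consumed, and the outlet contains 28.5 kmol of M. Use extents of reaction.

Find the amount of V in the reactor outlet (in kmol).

54.6 kmol

Conversion of U: U consumed = 2ξ₁ = 0.29 × 573 → ξ₁ = 83.08 kmol.
M balance: n_M = 0 + 1ξ₁ − 1ξ₂ = 28.5 → ξ₂ = (1·83.08 − 28.5)/1 = 54.58 kmol.
Outlet amounts (n = n₀ + Σ ν·ξ):
  U: 573 − 2(83.08) = 406.8
  M: 0 + 1(83.08) − 1(54.58) = 28.5
  V: 0 + 1(54.58) = 54.58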